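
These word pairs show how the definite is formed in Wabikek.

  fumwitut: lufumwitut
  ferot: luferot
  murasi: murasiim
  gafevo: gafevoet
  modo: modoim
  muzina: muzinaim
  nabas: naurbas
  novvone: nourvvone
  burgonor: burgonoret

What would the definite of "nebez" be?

modo and gafevo both end in -o yet inflect differently (modoim, gafevoet), so the final letter is not what conditions the rule; the first letter is.
"nebez" begins with n-. The stems beginning with n- (novvone → nourvvone, nabas → naurbas) insert -ur- after the first vowel.
So nebez → neurbez.

neurbez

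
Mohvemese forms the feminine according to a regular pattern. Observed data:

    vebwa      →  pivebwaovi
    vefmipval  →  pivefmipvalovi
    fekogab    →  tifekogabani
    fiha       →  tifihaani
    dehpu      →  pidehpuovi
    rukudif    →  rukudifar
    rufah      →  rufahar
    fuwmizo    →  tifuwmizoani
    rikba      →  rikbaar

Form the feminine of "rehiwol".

fiha and rikba both end in -a yet inflect differently (tifihaani, rikbaar), so the final letter is not what conditions the rule; the first letter is.
"rehiwol" begins with r-. The stems beginning with r- (rikba → rikbaar, rukudif → rukudifar, rufah → rufahar) add -ar.
The other patterns: stems beginning with f- add ti- … -ani around the stem; stems beginning with d- or v- add pi- … -ovi around the stem.
So rehiwol → rehiwolar.

rehiwolar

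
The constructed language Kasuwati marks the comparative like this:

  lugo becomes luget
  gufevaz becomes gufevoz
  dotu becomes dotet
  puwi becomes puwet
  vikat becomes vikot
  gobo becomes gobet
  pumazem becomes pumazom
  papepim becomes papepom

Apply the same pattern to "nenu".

nenet

papepim and puwi both have last vowel 'i' yet inflect differently (papepom, puwet), so the last vowel is not what conditions the rule; whether the stem ends in a vowel or a consonant is.
"nenu" ends in a vowel. The stems ending in a vowel (lugo → luget, puwi → puwet, gobo → gobet) drop the final letter and add -et.
So nenu → nenet.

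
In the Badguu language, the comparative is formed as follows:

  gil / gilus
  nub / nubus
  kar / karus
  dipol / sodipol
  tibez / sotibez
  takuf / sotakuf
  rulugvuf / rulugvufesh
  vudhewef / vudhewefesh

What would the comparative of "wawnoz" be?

gil and dipol both end in -l yet inflect differently (gilus, sodipol), so the final letter is not what conditions the rule; the number of vowels is.
"wawnoz" has 2 vowels. The stems with 2 vowels (dipol → sodipol, tibez → sotibez, takuf → sotakuf) add the prefix so-.
The other patterns: stems with 1 vowel add -us; stems with 3 vowels add -esh.
So wawnoz → sowawnoz.

sowawnoz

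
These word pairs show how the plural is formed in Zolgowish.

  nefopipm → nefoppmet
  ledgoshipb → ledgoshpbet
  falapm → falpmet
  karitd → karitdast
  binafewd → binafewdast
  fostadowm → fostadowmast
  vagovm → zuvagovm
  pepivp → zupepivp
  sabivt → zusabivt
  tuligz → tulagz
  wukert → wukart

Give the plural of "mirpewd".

mirpewdast

"mirpewd" has second-to-last letter 'w'. The stems whose second-to-last letter is 'w' (binafewd → binafewdast, fostadowm → fostadowmast) add -ast.
The other patterns: stems whose second-to-last letter is 'p' delete the last vowel and add -et; stems whose second-to-last letter is 'v' add the prefix zu-; stems whose second-to-last letter is 'g' or 'r' change the last vowel to 'a'.
So mirpewd → mirpewdast.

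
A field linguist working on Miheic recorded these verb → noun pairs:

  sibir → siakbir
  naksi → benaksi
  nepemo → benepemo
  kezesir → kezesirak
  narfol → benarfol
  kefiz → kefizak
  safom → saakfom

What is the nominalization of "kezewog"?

kezewogak

kezesir and sibir both end in -r yet inflect differently (kezesirak, siakbir), so the final letter is not what conditions the rule; the first letter is.
"kezewog" begins with k-. The stems beginning with k- (kezesir → kezesirak, kefiz → kefizak) add -ak.
The other patterns: stems beginning with n- add the prefix be-; stems beginning with s- insert -ak- after the first vowel.
So kezewog → kezewogak.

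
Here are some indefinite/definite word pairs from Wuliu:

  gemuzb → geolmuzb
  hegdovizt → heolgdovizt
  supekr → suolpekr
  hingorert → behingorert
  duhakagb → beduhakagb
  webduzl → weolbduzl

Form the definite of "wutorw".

"wutorw" has second-to-last letter 'r'. The one such stem in the data (hingorert → behingorert) adds the prefix be-, so the same rule applies.
So wutorw → bewutorw.

bewutorw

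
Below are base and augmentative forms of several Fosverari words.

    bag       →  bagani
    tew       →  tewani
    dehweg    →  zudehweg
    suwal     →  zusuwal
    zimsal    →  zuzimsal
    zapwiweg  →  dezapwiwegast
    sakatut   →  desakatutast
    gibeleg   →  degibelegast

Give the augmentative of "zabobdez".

"zabobdez" has 3 vowels. The stems with 3 vowels (zapwiweg → dezapwiwegast, sakatut → desakatutast, gibeleg → degibelegast) add de- … -ast around the stem.
So zabobdez → dezabobdezast.

dezabobdezast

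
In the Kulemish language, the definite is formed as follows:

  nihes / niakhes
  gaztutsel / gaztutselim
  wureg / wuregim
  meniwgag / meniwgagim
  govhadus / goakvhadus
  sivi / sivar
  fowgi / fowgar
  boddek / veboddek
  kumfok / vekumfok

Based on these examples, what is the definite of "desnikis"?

boddek and nihes both have last vowel 'e' yet inflect differently (veboddek, niakhes), so the last vowel is not what conditions the rule; the final letter is.
"desnikis" ends in -s. The stems ending in -s (govhadus → goakvhadus, nihes → niakhes) insert -ak- after the first vowel.
The other patterns: stems ending in -k add the prefix ve-; stems ending in -i drop the final letter and add -ar; stems ending in -g or -l add -im.
So desnikis → deaksnikis.

deaksnikis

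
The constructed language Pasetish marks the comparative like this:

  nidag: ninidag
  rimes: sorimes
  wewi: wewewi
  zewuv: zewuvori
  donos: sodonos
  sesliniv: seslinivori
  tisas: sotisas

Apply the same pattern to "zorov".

zorovori

tisas and nidag both have last vowel 'a' yet inflect differently (sotisas, ninidag), so the last vowel is not what conditions the rule; the final letter is.
"zorov" ends in -v. The stems ending in -v (sesliniv → seslinivori, zewuv → zewuvori) add -ori.
The other patterns: stems ending in -s add the prefix so-; stems ending in -g or -i repeat the first consonant+vowel as a prefix.
So zorov → zorovori.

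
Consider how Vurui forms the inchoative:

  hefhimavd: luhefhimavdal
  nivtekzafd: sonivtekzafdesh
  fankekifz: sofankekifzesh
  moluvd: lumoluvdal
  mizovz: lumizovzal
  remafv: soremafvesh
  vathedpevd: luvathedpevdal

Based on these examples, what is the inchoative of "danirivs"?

ludanirivsal

mizovz and fankekifz both end in -z yet inflect differently (lumizovzal, sofankekifzesh), so the final letter is not what conditions the rule; the second-to-last letter is.
"danirivs" has second-to-last letter 'v'. The stems whose second-to-last letter is 'v' (moluvd → lumoluvdal, hefhimavd → luhefhimavdal, mizovz → lumizovzal) add lu- … -al around the stem.
The other pattern: stems whose second-to-last letter is 'f' add so- … -esh around the stem.
So danirivs → ludanirivsal.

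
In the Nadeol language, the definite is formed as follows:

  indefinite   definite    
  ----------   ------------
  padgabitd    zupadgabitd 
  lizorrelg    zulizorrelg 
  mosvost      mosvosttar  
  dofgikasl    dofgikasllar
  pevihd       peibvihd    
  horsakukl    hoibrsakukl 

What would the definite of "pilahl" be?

"pilahl" has second-to-last letter 'h'. The one such stem in the data (pevihd → peibvihd) inserts -ib- after the first vowel (as does horsakukl), so the same rule applies.
The other patterns: stems whose second-to-last letter is 'l' or 't' add the prefix zu-; stems whose second-to-last letter is 's' double the final consonant and add -ar.
So pilahl → piiblahl.

piiblahl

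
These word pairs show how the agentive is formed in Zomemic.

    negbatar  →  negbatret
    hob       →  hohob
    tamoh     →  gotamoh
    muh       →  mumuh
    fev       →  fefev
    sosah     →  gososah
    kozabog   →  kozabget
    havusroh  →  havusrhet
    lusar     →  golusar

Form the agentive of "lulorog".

lulorget

"lulorog" has 3 vowels. The stems with 3 vowels (kozabog → kozabget, negbatar → negbatret, havusroh → havusrhet) delete the last vowel and add -et.
So lulorog → lulorget.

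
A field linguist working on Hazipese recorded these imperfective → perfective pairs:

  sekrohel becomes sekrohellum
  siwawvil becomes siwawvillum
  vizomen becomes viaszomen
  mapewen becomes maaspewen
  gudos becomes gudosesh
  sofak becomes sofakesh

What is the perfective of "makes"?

sekrohel and vizomen both have last vowel 'e' yet inflect differently (sekrohellum, viaszomen), so the last vowel is not what conditions the rule; the final letter is.
"makes" ends in -s. The one such stem in the data (gudos → gudosesh) adds -esh, so the same rule applies.
The other patterns: stems ending in -l double the final consonant and add -um; stems ending in -n insert -as- after the first vowel.
So makes → makesesh.

makesesh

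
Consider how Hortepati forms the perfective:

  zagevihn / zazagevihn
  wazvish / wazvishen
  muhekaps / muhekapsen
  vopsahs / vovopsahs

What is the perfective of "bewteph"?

bewtephen

"bewteph" has second-to-last letter 'p'. The one such stem in the data (muhekaps → muhekapsen) adds -en, so the same rule applies.
The other pattern: stems whose second-to-last letter is 'h' repeat the first consonant+vowel as a prefix.
So bewteph → bewtephen.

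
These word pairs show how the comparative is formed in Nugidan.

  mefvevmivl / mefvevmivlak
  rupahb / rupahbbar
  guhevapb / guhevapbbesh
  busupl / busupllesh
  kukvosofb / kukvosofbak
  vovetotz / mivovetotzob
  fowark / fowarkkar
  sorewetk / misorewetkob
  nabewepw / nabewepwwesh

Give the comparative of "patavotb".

mipatavotbob

guhevapb and kukvosofb both end in -b yet inflect differently (guhevapbbesh, kukvosofbak), so the final letter is not what conditions the rule; the second-to-last letter is.
"patavotb" has second-to-last letter 't'. The stems whose second-to-last letter is 't' (sorewetk → misorewetkob, vovetotz → mivovetotzob) add mi- … -ob around the stem.
So patavotb → mipatavotbob.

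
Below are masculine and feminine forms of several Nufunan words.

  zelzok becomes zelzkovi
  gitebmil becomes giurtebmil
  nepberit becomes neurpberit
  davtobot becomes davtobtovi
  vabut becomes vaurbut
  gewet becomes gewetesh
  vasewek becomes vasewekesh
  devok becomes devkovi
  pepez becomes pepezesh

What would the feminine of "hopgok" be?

hopgkovi

gewet and davtobot both end in -t yet inflect differently (gewetesh, davtobtovi), so the final letter is not what conditions the rule; the last vowel is.
"hopgok" has last vowel 'o'. The stems whose last vowel is 'o' (davtobot → davtobtovi, devok → devkovi, zelzok → zelzkovi) delete the last vowel and add -ovi.
The other patterns: stems whose last vowel is 'e' add -esh; stems whose last vowel is 'i' or 'u' insert -ur- after the first vowel.
So hopgok → hopgkovi.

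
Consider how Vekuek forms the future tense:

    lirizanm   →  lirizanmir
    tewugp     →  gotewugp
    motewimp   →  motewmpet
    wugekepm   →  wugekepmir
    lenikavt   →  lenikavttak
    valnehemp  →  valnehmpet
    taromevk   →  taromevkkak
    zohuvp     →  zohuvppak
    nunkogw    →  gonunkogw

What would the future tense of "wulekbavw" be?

zohuvp and tewugp both end in -p yet inflect differently (zohuvppak, gotewugp), so the final letter is not what conditions the rule; the second-to-last letter is.
"wulekbavw" has second-to-last letter 'v'. The stems whose second-to-last letter is 'v' (taromevk → taromevkkak, zohuvp → zohuvppak, lenikavt → lenikavttak) double the final consonant and add -ak.
So wulekbavw → wulekbavwwak.

wulekbavwwak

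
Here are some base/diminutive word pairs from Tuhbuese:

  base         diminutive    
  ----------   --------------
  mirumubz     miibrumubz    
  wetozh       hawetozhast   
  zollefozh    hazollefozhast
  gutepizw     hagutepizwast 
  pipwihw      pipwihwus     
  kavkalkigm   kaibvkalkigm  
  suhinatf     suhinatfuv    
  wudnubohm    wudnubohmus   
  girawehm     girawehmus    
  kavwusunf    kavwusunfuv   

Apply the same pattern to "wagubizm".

gutepizw and pipwihw both end in -w yet inflect differently (hagutepizwast, pipwihwus), so the final letter is not what conditions the rule; the second-to-last letter is.
"wagubizm" has second-to-last letter 'z'. The stems whose second-to-last letter is 'z' (wetozh → hawetozhast, gutepizw → hagutepizwast, zollefozh → hazollefozhast) add ha- … -ast around the stem.
The other patterns: stems whose second-to-last letter is 'h' add -us; stems whose second-to-last letter is 'b' or 'g' insert -ib- after the first vowel; stems whose second-to-last letter is 'n' or 't' add -uv.
So wagubizm → hawagubizmast.

hawagubizmast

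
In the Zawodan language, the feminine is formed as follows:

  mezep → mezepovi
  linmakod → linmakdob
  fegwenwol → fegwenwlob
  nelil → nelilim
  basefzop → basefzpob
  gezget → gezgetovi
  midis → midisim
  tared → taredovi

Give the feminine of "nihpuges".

nihpugesovi

"nihpuges" has last vowel 'e'. The stems whose last vowel is 'e' (mezep → mezepovi, tared → taredovi, gezget → gezgetovi) add -ovi.
So nihpuges → nihpugesovi.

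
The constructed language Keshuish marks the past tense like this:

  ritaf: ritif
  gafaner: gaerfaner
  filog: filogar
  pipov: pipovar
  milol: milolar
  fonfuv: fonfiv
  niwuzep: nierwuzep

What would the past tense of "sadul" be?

sadil

fonfuv and pipov both end in -v yet inflect differently (fonfiv, pipovar), so the final letter is not what conditions the rule; the last vowel is.
"sadul" has last vowel 'u'. The one such stem in the data (fonfuv → fonfiv) changes the last vowel to 'i' (as does ritaf), so the same rule applies.
The other patterns: stems whose last vowel is 'o' add -ar; stems whose last vowel is 'e' insert -er- after the first vowel.
So sadul → sadil.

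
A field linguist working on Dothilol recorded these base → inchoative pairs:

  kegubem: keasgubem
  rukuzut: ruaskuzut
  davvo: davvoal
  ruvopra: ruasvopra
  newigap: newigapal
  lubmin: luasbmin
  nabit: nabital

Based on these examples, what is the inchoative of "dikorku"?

nabit and rukuzut both end in -t yet inflect differently (nabital, ruaskuzut), so the final letter is not what conditions the rule; the first letter is.
"dikorku" begins with d-. The one such stem in the data (davvo → davvoal) adds -al, so the same rule applies.
The other pattern: stems beginning with k-, l- or r- insert -as- after the first vowel.
So dikorku → dikorkual.

dikorkual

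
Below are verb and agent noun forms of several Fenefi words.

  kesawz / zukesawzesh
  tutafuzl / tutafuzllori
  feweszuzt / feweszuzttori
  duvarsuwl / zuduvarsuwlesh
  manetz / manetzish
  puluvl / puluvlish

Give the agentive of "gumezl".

gumezllori

tutafuzl and duvarsuwl both end in -l yet inflect differently (tutafuzllori, zuduvarsuwlesh), so the final letter is not what conditions the rule; the second-to-last letter is.
"gumezl" has second-to-last letter 'z'. The stems whose second-to-last letter is 'z' (tutafuzl → tutafuzllori, feweszuzt → feweszuzttori) double the final consonant and add -ori.
The other patterns: stems whose second-to-last letter is 'w' add zu- … -esh around the stem; stems whose second-to-last letter is 't' or 'v' add -ish.
So gumezl → gumezllori.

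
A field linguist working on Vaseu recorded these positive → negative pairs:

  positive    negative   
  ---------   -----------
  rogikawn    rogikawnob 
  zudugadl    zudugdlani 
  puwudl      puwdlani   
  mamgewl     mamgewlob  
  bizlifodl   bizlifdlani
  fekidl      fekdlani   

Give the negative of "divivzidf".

divivzdfani

puwudl and mamgewl both end in -l yet inflect differently (puwdlani, mamgewlob), so the final letter is not what conditions the rule; the second-to-last letter is.
"divivzidf" has second-to-last letter 'd'. The stems whose second-to-last letter is 'd' (puwudl → puwdlani, fekidl → fekdlani, bizlifodl → bizlifdlani) delete the last vowel and add -ani.
The other pattern: stems whose second-to-last letter is 'w' add -ob.
So divivzidf → divivzdfani.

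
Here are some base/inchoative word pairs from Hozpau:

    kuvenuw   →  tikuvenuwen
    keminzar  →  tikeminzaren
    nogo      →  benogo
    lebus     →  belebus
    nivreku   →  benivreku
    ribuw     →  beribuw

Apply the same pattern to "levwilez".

"levwilez" begins with l-. The one such stem in the data (lebus → belebus) adds the prefix be-, so the same rule applies.
So levwilez → belevwilez.

belevwilez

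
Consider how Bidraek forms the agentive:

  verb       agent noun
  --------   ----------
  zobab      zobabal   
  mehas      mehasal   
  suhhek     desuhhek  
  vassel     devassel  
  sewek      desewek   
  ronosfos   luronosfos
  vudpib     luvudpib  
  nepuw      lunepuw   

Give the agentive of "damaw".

mehas and ronosfos both end in -s yet inflect differently (mehasal, luronosfos), so the final letter is not what conditions the rule; the last vowel is.
"damaw" has last vowel 'a'. The stems whose last vowel is 'a' (zobab → zobabal, mehas → mehasal) add -al.
The other patterns: stems whose last vowel is 'e' add the prefix de-; stems whose last vowel is 'i', 'o' or 'u' add the prefix lu-.
So damaw → damawal.

damawal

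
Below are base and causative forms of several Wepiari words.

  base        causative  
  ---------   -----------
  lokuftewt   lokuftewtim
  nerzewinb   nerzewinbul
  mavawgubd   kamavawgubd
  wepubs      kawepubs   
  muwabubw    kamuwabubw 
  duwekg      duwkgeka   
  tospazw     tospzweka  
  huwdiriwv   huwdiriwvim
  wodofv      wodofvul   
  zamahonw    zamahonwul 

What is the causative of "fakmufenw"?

zamahonw and muwabubw both end in -w yet inflect differently (zamahonwul, kamuwabubw), so the final letter is not what conditions the rule; the second-to-last letter is.
"fakmufenw" has second-to-last letter 'n'. The stems whose second-to-last letter is 'n' (nerzewinb → nerzewinbul, zamahonw → zamahonwul) add -ul.
So fakmufenw → fakmufenwul.

fakmufenwul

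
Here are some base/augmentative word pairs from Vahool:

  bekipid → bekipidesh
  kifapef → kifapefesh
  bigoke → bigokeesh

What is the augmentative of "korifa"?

korifaesh

Every pair shown (bekipid → bekipidesh, kifapef → kifapefesh, bigoke → bigokeesh) follows the same rule: add -esh.
So korifa → korifaesh.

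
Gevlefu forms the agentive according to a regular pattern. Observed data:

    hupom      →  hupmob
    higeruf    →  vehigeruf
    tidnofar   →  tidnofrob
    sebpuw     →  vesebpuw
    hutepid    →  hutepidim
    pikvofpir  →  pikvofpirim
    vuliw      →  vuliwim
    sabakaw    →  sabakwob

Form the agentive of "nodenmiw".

sebpuw and vuliw both end in -w yet inflect differently (vesebpuw, vuliwim), so the final letter is not what conditions the rule; the last vowel is.
"nodenmiw" has last vowel 'i'. The stems whose last vowel is 'i' (vuliw → vuliwim, pikvofpir → pikvofpirim, hutepid → hutepidim) add -im.
The other patterns: stems whose last vowel is 'u' add the prefix ve-; stems whose last vowel is 'a' or 'o' delete the last vowel and add -ob.
So nodenmiw → nodenmiwim.

nodenmiwim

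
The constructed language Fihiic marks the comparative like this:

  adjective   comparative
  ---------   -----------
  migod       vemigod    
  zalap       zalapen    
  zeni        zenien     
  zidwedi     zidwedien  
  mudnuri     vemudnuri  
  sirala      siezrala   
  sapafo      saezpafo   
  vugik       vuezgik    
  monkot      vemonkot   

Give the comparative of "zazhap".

"zazhap" begins with z-. The stems beginning with z- (zidwedi → zidwedien, zeni → zenien, zalap → zalapen) add -en.
So zazhap → zazhapen.

zazhapen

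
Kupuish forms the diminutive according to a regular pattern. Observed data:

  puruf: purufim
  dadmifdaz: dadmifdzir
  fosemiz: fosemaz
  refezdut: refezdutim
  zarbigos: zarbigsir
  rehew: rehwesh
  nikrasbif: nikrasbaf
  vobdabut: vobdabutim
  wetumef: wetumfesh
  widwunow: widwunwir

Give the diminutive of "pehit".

nikrasbif and wetumef both end in -f yet inflect differently (nikrasbaf, wetumfesh), so the final letter is not what conditions the rule; the last vowel is.
"pehit" has last vowel 'i'. The stems whose last vowel is 'i' (fosemiz → fosemaz, nikrasbif → nikrasbaf) change the last vowel to 'a'.
So pehit → pehat.

pehat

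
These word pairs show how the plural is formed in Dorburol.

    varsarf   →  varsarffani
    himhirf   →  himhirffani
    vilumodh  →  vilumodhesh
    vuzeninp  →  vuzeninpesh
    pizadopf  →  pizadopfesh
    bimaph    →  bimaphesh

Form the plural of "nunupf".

nunupfesh

varsarf and pizadopf both end in -f yet inflect differently (varsarffani, pizadopfesh), so the final letter is not what conditions the rule; the second-to-last letter is.
"nunupf" has second-to-last letter 'p'. The stems whose second-to-last letter is 'p' (pizadopf → pizadopfesh, bimaph → bimaphesh) add -esh.
The other pattern: stems whose second-to-last letter is 'r' double the final consonant and add -ani.
So nunupf → nunupfesh.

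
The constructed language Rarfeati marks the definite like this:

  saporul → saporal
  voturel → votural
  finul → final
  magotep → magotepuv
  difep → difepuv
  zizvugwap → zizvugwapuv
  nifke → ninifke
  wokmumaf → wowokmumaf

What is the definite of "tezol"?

tezal

voturel and magotep both have last vowel 'e' yet inflect differently (votural, magotepuv), so the last vowel is not what conditions the rule; the final letter is.
"tezol" ends in -l. The stems ending in -l (saporul → saporal, voturel → votural, finul → final) change the last vowel to 'a'.
The other patterns: stems ending in -p add -uv; stems ending in -e or -f repeat the first consonant+vowel as a prefix.
So tezol → tezal.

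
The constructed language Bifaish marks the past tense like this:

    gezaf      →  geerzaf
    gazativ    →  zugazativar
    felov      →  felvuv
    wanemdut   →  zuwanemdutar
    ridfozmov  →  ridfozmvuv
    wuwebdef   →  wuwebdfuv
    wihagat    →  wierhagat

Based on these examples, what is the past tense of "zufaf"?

wihagat and wanemdut both end in -t yet inflect differently (wierhagat, zuwanemdutar), so the final letter is not what conditions the rule; the last vowel is.
"zufaf" has last vowel 'a'. The stems whose last vowel is 'a' (gezaf → geerzaf, wihagat → wierhagat) insert -er- after the first vowel.
The other patterns: stems whose last vowel is 'i' or 'u' add zu- … -ar around the stem; stems whose last vowel is 'e' or 'o' delete the last vowel and add -uv.
So zufaf → zuerfaf.

zuerfaf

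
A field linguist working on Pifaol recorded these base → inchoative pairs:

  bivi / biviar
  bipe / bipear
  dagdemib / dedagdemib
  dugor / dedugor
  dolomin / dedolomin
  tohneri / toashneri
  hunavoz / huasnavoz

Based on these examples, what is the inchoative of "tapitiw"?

"tapitiw" begins with t-. The one such stem in the data (tohneri → toashneri) inserts -as- after the first vowel (as does hunavoz), so the same rule applies.
The other patterns: stems beginning with b- add -ar; stems beginning with d- add the prefix de-.
So tapitiw → taaspitiw.

taaspitiw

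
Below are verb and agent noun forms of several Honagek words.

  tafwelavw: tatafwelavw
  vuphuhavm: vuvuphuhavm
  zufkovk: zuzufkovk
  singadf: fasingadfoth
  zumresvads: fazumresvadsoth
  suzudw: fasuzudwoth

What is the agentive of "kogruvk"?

kokogruvk

"kogruvk" has second-to-last letter 'v'. The stems whose second-to-last letter is 'v' (tafwelavw → tatafwelavw, vuphuhavm → vuvuphuhavm, zufkovk → zuzufkovk) repeat the first consonant+vowel as a prefix.
The other pattern: stems whose second-to-last letter is 'd' add fa- … -oth around the stem.
So kogruvk → kokogruvk.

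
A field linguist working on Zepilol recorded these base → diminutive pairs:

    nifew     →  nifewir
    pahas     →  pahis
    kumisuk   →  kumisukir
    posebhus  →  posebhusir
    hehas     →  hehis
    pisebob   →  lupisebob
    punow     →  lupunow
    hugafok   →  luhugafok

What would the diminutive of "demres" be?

demresir

hugafok and kumisuk both end in -k yet inflect differently (luhugafok, kumisukir), so the final letter is not what conditions the rule; the last vowel is.
"demres" has last vowel 'e'. The one such stem in the data (nifew → nifewir) adds -ir, so the same rule applies.
So demres → demresir.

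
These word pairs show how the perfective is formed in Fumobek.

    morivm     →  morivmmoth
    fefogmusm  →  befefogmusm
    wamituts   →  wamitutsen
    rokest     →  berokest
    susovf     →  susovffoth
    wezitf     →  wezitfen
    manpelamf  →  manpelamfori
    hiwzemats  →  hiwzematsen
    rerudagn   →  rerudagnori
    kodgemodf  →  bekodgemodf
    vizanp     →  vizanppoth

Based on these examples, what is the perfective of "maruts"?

wezitf and kodgemodf both end in -f yet inflect differently (wezitfen, bekodgemodf), so the final letter is not what conditions the rule; the second-to-last letter is.
"maruts" has second-to-last letter 't'. The stems whose second-to-last letter is 't' (wezitf → wezitfen, hiwzemats → hiwzematsen, wamituts → wamitutsen) add -en.
The other patterns: stems whose second-to-last letter is 'd' or 's' add the prefix be-; stems whose second-to-last letter is 'g' or 'm' add -ori; stems whose second-to-last letter is 'n' or 'v' double the final consonant and add -oth.
So maruts → marutsen.

marutsen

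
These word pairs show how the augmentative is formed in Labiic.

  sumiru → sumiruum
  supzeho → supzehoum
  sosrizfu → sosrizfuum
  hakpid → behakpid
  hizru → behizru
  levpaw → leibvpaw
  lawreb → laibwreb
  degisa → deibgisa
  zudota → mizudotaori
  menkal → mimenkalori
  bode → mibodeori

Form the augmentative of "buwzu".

mibuwzuori

"buwzu" begins with b-. The one such stem in the data (bode → mibodeori) adds mi- … -ori around the stem, so the same rule applies.
The other patterns: stems beginning with s- add -um; stems beginning with h- add the prefix be-; stems beginning with d- or l- insert -ib- after the first vowel.
So buwzu → mibuwzuori.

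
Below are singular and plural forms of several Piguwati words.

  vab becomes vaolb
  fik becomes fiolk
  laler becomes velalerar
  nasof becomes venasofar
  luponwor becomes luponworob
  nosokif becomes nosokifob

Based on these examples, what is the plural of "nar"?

naolr

"nar" has 1 vowel. The stems with 1 vowel (vab → vaolb, fik → fiolk) insert -ol- after the first vowel.
So nar → naolr.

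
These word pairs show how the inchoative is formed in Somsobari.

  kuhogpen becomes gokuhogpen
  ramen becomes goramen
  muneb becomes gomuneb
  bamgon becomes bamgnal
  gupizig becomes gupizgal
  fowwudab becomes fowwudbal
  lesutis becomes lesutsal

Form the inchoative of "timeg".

kuhogpen and bamgon both end in -n yet inflect differently (gokuhogpen, bamgnal), so the final letter is not what conditions the rule; the last vowel is.
"timeg" has last vowel 'e'. The stems whose last vowel is 'e' (muneb → gomuneb, kuhogpen → gokuhogpen, ramen → goramen) add the prefix go-.
The other pattern: stems whose last vowel is 'a', 'i' or 'o' delete the last vowel and add -al.
So timeg → gotimeg.

gotimeg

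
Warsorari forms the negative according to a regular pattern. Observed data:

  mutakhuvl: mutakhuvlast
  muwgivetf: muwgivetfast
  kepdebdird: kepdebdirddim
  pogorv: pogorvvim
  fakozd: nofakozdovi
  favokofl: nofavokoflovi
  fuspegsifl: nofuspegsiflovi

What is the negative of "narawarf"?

kepdebdird and fakozd both end in -d yet inflect differently (kepdebdirddim, nofakozdovi), so the final letter is not what conditions the rule; the second-to-last letter is.
"narawarf" has second-to-last letter 'r'. The stems whose second-to-last letter is 'r' (kepdebdird → kepdebdirddim, pogorv → pogorvvim) double the final consonant and add -im.
The other patterns: stems whose second-to-last letter is 't' or 'v' add -ast; stems whose second-to-last letter is 'f' or 'z' add no- … -ovi around the stem.
So narawarf → narawarffim.

narawarffim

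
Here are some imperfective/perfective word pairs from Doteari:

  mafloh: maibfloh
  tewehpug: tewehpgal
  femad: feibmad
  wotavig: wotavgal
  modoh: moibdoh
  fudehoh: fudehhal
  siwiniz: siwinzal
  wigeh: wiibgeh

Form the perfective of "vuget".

vuibget

"vuget" has 2 vowels. The stems with 2 vowels (femad → feibmad, wigeh → wiibgeh, modoh → moibdoh) insert -ib- after the first vowel.
The other pattern: stems with 3 vowels delete the last vowel and add -al.
So vuget → vuibget.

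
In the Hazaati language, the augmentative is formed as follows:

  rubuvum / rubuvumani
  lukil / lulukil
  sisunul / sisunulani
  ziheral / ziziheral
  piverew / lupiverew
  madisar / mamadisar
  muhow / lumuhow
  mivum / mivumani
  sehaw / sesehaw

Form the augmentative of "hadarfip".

luhadarfip

ziheral and sisunul both end in -l yet inflect differently (ziziheral, sisunulani), so the final letter is not what conditions the rule; the last vowel is.
"hadarfip" has last vowel 'i'. The one such stem in the data (lukil → lulukil) adds the prefix lu-, so the same rule applies.
The other patterns: stems whose last vowel is 'a' repeat the first consonant+vowel as a prefix; stems whose last vowel is 'u' add -ani.
So hadarfip → luhadarfip.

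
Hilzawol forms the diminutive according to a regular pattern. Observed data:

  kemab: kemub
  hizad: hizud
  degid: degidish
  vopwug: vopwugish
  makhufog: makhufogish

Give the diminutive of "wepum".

wepumish

hizad and degid both end in -d yet inflect differently (hizud, degidish), so the final letter is not what conditions the rule; the last vowel is.
"wepum" has last vowel 'u'. The one such stem in the data (vopwug → vopwugish) adds -ish, so the same rule applies.
The other pattern: stems whose last vowel is 'a' change the last vowel to 'u'.
So wepum → wepumish.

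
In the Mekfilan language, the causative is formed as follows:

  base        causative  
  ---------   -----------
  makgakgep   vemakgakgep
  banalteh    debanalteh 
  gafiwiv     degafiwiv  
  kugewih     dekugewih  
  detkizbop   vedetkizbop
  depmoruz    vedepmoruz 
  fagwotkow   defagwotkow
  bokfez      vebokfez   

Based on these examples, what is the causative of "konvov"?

detkizbop and fagwotkow both have last vowel 'o' yet inflect differently (vedetkizbop, defagwotkow), so the last vowel is not what conditions the rule; the final letter is.
"konvov" ends in -v. The one such stem in the data (gafiwiv → degafiwiv) adds the prefix de-, so the same rule applies.
The other pattern: stems ending in -p or -z add the prefix ve-.
So konvov → dekonvov.

dekonvov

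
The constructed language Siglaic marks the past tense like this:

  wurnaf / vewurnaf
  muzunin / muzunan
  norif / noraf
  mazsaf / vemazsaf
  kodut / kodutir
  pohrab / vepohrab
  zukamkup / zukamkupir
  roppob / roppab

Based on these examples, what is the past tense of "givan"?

vegivan

pohrab and roppob both end in -b yet inflect differently (vepohrab, roppab), so the final letter is not what conditions the rule; the last vowel is.
"givan" has last vowel 'a'. The stems whose last vowel is 'a' (pohrab → vepohrab, mazsaf → vemazsaf, wurnaf → vewurnaf) add the prefix ve-.
So givan → vegivan.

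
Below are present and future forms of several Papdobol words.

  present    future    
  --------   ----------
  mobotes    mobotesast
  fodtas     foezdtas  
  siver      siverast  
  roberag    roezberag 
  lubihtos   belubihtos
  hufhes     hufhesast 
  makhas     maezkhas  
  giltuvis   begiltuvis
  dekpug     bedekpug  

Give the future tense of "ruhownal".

ruezhownal

mobotes and fodtas both end in -s yet inflect differently (mobotesast, foezdtas), so the final letter is not what conditions the rule; the last vowel is.
"ruhownal" has last vowel 'a'. The stems whose last vowel is 'a' (fodtas → foezdtas, roberag → roezberag, makhas → maezkhas) insert -ez- after the first vowel.
The other patterns: stems whose last vowel is 'e' add -ast; stems whose last vowel is 'i', 'o' or 'u' add the prefix be-.
So ruhownal → ruezhownal.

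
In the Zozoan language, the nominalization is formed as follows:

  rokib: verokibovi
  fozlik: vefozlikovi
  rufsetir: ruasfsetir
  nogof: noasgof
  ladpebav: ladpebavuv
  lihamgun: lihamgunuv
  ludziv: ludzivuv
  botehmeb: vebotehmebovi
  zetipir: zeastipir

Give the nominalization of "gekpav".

gekpavuv

"gekpav" ends in -v. The stems ending in -v (ludziv → ludzivuv, ladpebav → ladpebavuv) add -uv.
So gekpav → gekpavuv.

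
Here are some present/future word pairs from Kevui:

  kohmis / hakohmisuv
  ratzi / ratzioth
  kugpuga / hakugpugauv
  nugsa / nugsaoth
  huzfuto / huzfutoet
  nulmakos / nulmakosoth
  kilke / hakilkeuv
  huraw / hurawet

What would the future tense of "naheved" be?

nahevedoth

"naheved" begins with n-. The stems beginning with n- (nugsa → nugsaoth, nulmakos → nulmakosoth) add -oth.
The other patterns: stems beginning with k- add ha- … -uv around the stem; stems beginning with h- add -et.
So naheved → nahevedoth.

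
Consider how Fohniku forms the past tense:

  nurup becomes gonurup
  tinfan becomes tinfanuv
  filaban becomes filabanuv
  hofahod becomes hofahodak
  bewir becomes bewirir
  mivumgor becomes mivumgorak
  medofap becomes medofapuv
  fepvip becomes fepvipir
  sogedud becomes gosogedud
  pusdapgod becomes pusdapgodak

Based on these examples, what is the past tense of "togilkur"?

gotogilkur

"togilkur" has last vowel 'u'. The stems whose last vowel is 'u' (nurup → gonurup, sogedud → gosogedud) add the prefix go-.
So togilkur → gotogilkur.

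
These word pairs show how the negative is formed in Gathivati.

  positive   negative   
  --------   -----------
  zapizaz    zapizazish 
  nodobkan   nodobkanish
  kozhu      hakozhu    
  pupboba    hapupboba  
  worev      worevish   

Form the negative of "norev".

"norev" ends in a consonant. The stems ending in a consonant (worev → worevish, nodobkan → nodobkanish, zapizaz → zapizazish) add -ish.
So norev → norevish.

norevish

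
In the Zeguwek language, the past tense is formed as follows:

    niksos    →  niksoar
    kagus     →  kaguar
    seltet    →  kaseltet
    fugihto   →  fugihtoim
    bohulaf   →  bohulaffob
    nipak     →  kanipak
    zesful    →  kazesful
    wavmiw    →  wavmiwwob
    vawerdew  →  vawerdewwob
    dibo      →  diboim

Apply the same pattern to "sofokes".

dibo and niksos both have last vowel 'o' yet inflect differently (diboim, niksoar), so the last vowel is not what conditions the rule; the final letter is.
"sofokes" ends in -s. The stems ending in -s (niksos → niksoar, kagus → kaguar) drop the final letter and add -ar.
The other patterns: stems ending in -o add -im; stems ending in -f or -w double the final consonant and add -ob; stems ending in -k, -l or -t add the prefix ka-.
So sofokes → sofokear.

sofokear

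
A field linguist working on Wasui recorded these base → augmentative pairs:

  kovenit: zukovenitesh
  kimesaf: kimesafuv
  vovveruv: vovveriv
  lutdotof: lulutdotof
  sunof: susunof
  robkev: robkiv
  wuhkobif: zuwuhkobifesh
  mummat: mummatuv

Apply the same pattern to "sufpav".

"sufpav" has last vowel 'a'. The stems whose last vowel is 'a' (kimesaf → kimesafuv, mummat → mummatuv) add -uv.
So sufpav → sufpavuv.

sufpavuv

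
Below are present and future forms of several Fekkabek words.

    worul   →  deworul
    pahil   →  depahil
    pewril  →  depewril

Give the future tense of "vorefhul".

devorefhul

Every pair shown (worul → deworul, pahil → depahil, pewril → depewril) follows the same rule: add the prefix de-.
So vorefhul → devorefhul.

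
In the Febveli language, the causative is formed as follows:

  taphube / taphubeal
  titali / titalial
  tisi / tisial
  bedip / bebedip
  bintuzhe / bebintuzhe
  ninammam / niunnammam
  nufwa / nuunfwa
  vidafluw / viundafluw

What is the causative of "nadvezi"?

naundvezi

taphube and bintuzhe both end in -e yet inflect differently (taphubeal, bebintuzhe), so the final letter is not what conditions the rule; the first letter is.
"nadvezi" begins with n-. The stems beginning with n- (ninammam → niunnammam, nufwa → nuunfwa) insert -un- after the first vowel.
So nadvezi → naundvezi.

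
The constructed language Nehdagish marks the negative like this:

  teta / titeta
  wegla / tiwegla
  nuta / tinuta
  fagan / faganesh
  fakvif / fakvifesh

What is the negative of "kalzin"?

teta and fagan both have last vowel 'a' yet inflect differently (titeta, faganesh), so the last vowel is not what conditions the rule; the final letter is.
"kalzin" ends in -n. The one such stem in the data (fagan → faganesh) adds -esh, so the same rule applies.
So kalzin → kalzinesh.

kalzinesh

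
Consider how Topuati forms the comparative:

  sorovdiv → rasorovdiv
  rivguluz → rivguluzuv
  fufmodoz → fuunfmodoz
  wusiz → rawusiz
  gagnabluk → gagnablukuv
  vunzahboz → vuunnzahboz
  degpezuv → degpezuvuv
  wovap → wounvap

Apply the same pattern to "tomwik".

ratomwik

degpezuv and sorovdiv both end in -v yet inflect differently (degpezuvuv, rasorovdiv), so the final letter is not what conditions the rule; the last vowel is.
"tomwik" has last vowel 'i'. The stems whose last vowel is 'i' (sorovdiv → rasorovdiv, wusiz → rawusiz) add the prefix ra-.
The other patterns: stems whose last vowel is 'u' add -uv; stems whose last vowel is 'a' or 'o' insert -un- after the first vowel.
So tomwik → ratomwik.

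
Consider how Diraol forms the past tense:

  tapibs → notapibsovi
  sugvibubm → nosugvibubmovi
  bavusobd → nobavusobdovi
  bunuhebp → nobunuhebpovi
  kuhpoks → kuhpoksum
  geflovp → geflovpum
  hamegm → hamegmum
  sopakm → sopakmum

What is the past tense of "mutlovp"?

mutlovpum

tapibs and kuhpoks both end in -s yet inflect differently (notapibsovi, kuhpoksum), so the final letter is not what conditions the rule; the second-to-last letter is.
"mutlovp" has second-to-last letter 'v'. The one such stem in the data (geflovp → geflovpum) adds -um, so the same rule applies.
The other pattern: stems whose second-to-last letter is 'b' add no- … -ovi around the stem.
So mutlovp → mutlovpum.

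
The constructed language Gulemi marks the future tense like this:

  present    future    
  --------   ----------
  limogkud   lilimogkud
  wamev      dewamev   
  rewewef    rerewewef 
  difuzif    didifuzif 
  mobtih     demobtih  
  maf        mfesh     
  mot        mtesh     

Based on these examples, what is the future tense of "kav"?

"kav" has 1 vowel. The stems with 1 vowel (maf → mfesh, mot → mtesh) delete the last vowel and add -esh.
So kav → kvesh.

kvesh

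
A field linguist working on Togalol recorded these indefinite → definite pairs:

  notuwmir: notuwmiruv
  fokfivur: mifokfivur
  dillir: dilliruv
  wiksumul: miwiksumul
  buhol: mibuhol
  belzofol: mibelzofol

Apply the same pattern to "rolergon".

mirolergon

notuwmir and fokfivur both end in -r yet inflect differently (notuwmiruv, mifokfivur), so the final letter is not what conditions the rule; the last vowel is.
"rolergon" has last vowel 'o'. The stems whose last vowel is 'o' (belzofol → mibelzofol, buhol → mibuhol) add the prefix mi-.
The other pattern: stems whose last vowel is 'i' add -uv.
So rolergon → mirolergon.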